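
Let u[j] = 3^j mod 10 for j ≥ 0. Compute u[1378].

Listing terms: u[0] = 1,  u[1] = 3,  u[2] = 9,  u[3] = 7,  u[4] = 1.
Since u[4] = u[0] = 1, the sequence is periodic with period 4.
So u[1378] = u[0 + ((1378-0) mod 4)] = u[2] = 9.

9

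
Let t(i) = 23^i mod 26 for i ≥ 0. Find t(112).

3

Listing terms: t(0) = 1; t(1) = 23; t(2) = 9; t(3) = 25; t(4) = 3; t(5) = 17; t(6) = 1.
Since t(6) = t(0) = 1, the sequence is periodic with period 6.
(112 - 0) mod 6 = 4, so t(112) = t(4) = 3.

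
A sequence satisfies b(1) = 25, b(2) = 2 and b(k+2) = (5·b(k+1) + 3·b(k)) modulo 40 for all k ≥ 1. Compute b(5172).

31

We have b(1) = 25, b(2) = 2, b(3) = 5, b(4) = 31, b(5) = 10, b(6) = 23, b(7) = 25, b(8) = 34, b(9) = 5, b(10) = 7, b(11) = 10, b(12) = 31, b(13) = 25, b(14) = 18, b(15) = 5, b(16) = 39, b(17) = 10, b(18) = 7, b(19) = 25, b(20) = 26, b(21) = 5, b(22) = 23, b(23) = 10, b(24) = 39, b(25) = 25, b(26) = 2.
Since (b(25), b(26)) = (b(1), b(2)) = (25, 2) (two consecutive terms determine the rest), the sequence is periodic with period 24.
So b(5172) = b(1 + ((5172-1) mod 24)) = b(12) = 31.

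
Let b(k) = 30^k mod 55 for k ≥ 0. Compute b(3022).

20

b(0) = 1, b(1) = 30, b(2) = 20, b(3) = 50, b(4) = 15, b(5) = 10, b(6) = 25, b(7) = 35, b(8) = 5, b(9) = 40, b(10) = 45, b(11) = 30.
Since b(11) = b(1) = 30, the sequence is eventually periodic: after a pre-period of length 1 it cycles with period 10.
For k ≥ 1, b(k) depends only on (k - 1) mod 10. (3022 - 1) mod 10 = 1, so b(3022) = b(2) = 20.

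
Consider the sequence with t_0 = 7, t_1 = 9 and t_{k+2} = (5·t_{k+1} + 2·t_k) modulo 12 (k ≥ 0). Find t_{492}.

We have t_0 = 7,  t_1 = 9,  t_2 = 11,  t_3 = 1,  t_4 = 3,  t_5 = 5,  t_6 = 7,  t_7 = 9.
The sequence repeats with period 6.
(492 - 0) mod 6 = 0, so t_{492} = t_0 = 7.

7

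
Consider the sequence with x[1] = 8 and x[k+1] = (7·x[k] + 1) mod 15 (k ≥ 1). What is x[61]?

8

x[1] = 8,  x[2] = 12,  x[3] = 10,  x[4] = 11,  x[5] = 3,  x[6] = 7,  x[7] = 5,  x[8] = 6,  x[9] = 13,  x[10] = 2,  x[11] = 0,  x[12] = 1,  x[13] = 8.
Since x[13] = x[1] = 8, the sequence is periodic with period 12.
So x[61] = x[1 + ((61-1) mod 12)] = x[1] = 8.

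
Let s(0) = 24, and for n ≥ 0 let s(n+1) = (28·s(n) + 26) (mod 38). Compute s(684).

Computing terms: s(0) = 24, s(1) = 14, s(2) = 0, s(3) = 26, s(4) = 32, s(5) = 10, s(6) = 2, s(7) = 6, s(8) = 4, s(9) = 24.
Since s(9) = s(0) = 24, the sequence is periodic with period 9.
So s(684) = s(0 + ((684-0) mod 9)) = s(0) = 24.

24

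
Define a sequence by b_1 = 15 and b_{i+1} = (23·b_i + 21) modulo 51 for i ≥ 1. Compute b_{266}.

3

We have b_1 = 15,  b_2 = 9,  b_3 = 24,  b_4 = 12,  b_5 = 42,  b_6 = 18,  b_7 = 27,  b_8 = 30,  b_9 = 48,  b_{10} = 3,  b_{11} = 39,  b_{12} = 0,  b_{13} = 21,  b_{14} = 45,  b_{15} = 36,  b_{16} = 33,  b_{17} = 15.
The sequence repeats with period 16.
(266 - 1) mod 16 = 9, so b_{266} = b_{10} = 3.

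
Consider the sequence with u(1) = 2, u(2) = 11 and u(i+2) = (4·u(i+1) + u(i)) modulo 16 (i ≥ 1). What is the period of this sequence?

Computing terms: u(1) = 2; u(2) = 11; u(3) = 14; u(4) = 3; u(5) = 10; u(6) = 11; u(7) = 6; u(8) = 3; u(9) = 2; u(10) = 11.
The sequence repeats with period 8.

8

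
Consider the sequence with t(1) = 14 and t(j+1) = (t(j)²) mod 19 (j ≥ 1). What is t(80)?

t(1) = 14,  t(2) = 6,  t(3) = 17,  t(4) = 4,  t(5) = 16,  t(6) = 9,  t(7) = 5,  t(8) = 6.
Since t(8) = t(2) = 6, the sequence is eventually periodic: after a pre-period of length 1 it cycles with period 6.
For j ≥ 2, t(j) depends only on (j - 2) mod 6. (80 - 2) mod 6 = 0, so t(80) = t(2) = 6.

6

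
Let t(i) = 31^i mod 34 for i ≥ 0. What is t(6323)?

7

We have t(0) = 1, t(1) = 31, t(2) = 9, t(3) = 7, t(4) = 13, t(5) = 29, t(6) = 15, t(7) = 23, t(8) = 33, t(9) = 3, t(10) = 25, t(11) = 27, t(12) = 21, t(13) = 5, t(14) = 19, t(15) = 11, t(16) = 1.
Since t(16) = t(0) = 1, the sequence is periodic with period 16.
(6323 - 0) mod 16 = 3, so t(6323) = t(3) = 7.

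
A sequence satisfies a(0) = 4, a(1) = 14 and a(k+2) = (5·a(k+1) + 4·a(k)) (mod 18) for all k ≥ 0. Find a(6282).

14

Listing terms: a(0) = 4,  a(1) = 14,  a(2) = 14,  a(3) = 0,  a(4) = 2,  a(5) = 10,  a(6) = 4,  a(7) = 6,  a(8) = 10,  a(9) = 2,  a(10) = 14,  a(11) = 6,  a(12) = 14,  a(13) = 4,  a(14) = 4,  a(15) = 0,  a(16) = 16,  a(17) = 8,  a(18) = 14,  a(19) = 12,  a(20) = 8,  a(21) = 16,  a(22) = 4,  a(23) = 12,  a(24) = 4,  a(25) = 14.
Since (a(24), a(25)) = (a(0), a(1)) = (4, 14) (two consecutive terms determine the rest), the sequence is periodic with period 24.
So a(6282) = a(0 + ((6282-0) mod 24)) = a(18) = 14.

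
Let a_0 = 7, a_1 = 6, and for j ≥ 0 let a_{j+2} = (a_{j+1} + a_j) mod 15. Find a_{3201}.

Listing terms: a_0 = 7, a_1 = 6, a_2 = 13, a_3 = 4, a_4 = 2, a_5 = 6, a_6 = 8, a_7 = 14, a_8 = 7, a_9 = 6.
Since (a_8, a_9) = (a_0, a_1) = (7, 6) (two consecutive terms determine the rest), the sequence is periodic with period 8.
So a_{3201} = a_{0 + ((3201-0) mod 8)} = a_1 = 6.

6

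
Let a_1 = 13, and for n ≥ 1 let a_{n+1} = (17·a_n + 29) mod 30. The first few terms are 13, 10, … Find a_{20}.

Listing terms: a_1 = 13; a_2 = 10; a_3 = 19; a_4 = 22; a_5 = 13.
The sequence repeats with period 4.
(20 - 1) mod 4 = 3, so a_{20} = a_4 = 22.

22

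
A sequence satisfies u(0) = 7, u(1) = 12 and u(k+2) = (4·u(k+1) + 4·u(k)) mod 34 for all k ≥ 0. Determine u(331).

22

We have u(0) = 7, u(1) = 12, u(2) = 8, u(3) = 12, u(4) = 12, u(5) = 28, u(6) = 24, u(7) = 4, u(8) = 10, u(9) = 22, u(10) = 26, u(11) = 22, u(12) = 22, u(13) = 6, u(14) = 10, u(15) = 30, u(16) = 24, u(17) = 12, u(18) = 8.
Since (u(17), u(18)) = (u(1), u(2)) = (12, 8) (two consecutive terms determine the rest), the sequence is eventually periodic: after a pre-period of length 1 it cycles with period 16.
For k ≥ 1, u(k) depends only on (k - 1) mod 16. (331 - 1) mod 16 = 10, so u(331) = u(11) = 22.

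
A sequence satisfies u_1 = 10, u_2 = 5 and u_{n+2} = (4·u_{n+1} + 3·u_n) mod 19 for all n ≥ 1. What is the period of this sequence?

Listing terms: u_1 = 10,  u_2 = 5,  u_3 = 12,  u_4 = 6,  u_5 = 3,  u_6 = 11,  u_7 = 15,  u_8 = 17,  u_9 = 18,  u_{10} = 9,  u_{11} = 14,  u_{12} = 7,  u_{13} = 13,  u_{14} = 16,  u_{15} = 8,  u_{16} = 4,  u_{17} = 2,  u_{18} = 1,  u_{19} = 10,  u_{20} = 5.
Since (u_{19}, u_{20}) = (u_1, u_2) = (10, 5) (two consecutive terms determine the rest), the sequence is periodic with period 18.

18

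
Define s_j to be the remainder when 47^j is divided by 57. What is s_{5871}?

s_0 = 1; s_1 = 47; s_2 = 43; s_3 = 26; s_4 = 25; s_5 = 35; s_6 = 49; s_7 = 23; s_8 = 55; s_9 = 20; s_{10} = 28; s_{11} = 5; s_{12} = 7; s_{13} = 44; s_{14} = 16; s_{15} = 11; s_{16} = 4; s_{17} = 17; s_{18} = 1.
The sequence repeats with period 18.
So s_{5871} = s_{0 + ((5871-0) mod 18)} = s_3 = 26.

26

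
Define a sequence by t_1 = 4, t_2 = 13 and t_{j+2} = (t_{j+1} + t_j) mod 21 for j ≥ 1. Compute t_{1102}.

14

We have t_1 = 4,  t_2 = 13,  t_3 = 17,  t_4 = 9,  t_5 = 5,  t_6 = 14,  t_7 = 19,  t_8 = 12,  t_9 = 10,  t_{10} = 1,  t_{11} = 11,  t_{12} = 12,  t_{13} = 2,  t_{14} = 14,  t_{15} = 16,  t_{16} = 9,  t_{17} = 4,  t_{18} = 13.
The sequence repeats with period 16.
So t_{1102} = t_{1 + ((1102-1) mod 16)} = t_{14} = 14.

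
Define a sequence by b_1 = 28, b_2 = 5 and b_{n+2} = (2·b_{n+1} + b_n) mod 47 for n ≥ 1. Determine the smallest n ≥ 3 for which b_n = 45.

25

Computing terms: b_1 = 28, b_2 = 5, b_3 = 38, b_4 = 34, b_5 = 12, b_6 = 11, b_7 = 34, b_8 = 32, b_9 = 4, b_{10} = 40, b_{11} = 37, b_{12} = 20, b_{13} = 30, b_{14} = 33, b_{15} = 2, b_{16} = 37, b_{17} = 29, b_{18} = 1, b_{19} = 31, b_{20} = 16, b_{21} = 16, b_{22} = 1, b_{23} = 18, b_{24} = 37, b_{25} = 45, b_{26} = 33, b_{27} = 17, b_{28} = 20, b_{29} = 10, b_{30} = 40, b_{31} = 43, b_{32} = 32, b_{33} = 13, b_{34} = 11, b_{35} = 35, b_{36} = 34, b_{37} = 9, b_{38} = 5, b_{39} = 19, b_{40} = 43, b_{41} = 11, b_{42} = 18, b_{43} = 0, b_{44} = 18, b_{45} = 36, b_{46} = 43, b_{47} = 28, b_{48} = 5.
Since (b_{47}, b_{48}) = (b_1, b_2) = (28, 5) (two consecutive terms determine the rest), the sequence is periodic with period 46.
The value 45 first appears (with n ≥ 3) at b_{25}.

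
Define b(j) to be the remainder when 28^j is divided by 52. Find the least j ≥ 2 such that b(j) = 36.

Listing terms: b(1) = 28, b(2) = 4, b(3) = 8, b(4) = 16, b(5) = 32, b(6) = 12, b(7) = 24, b(8) = 48, b(9) = 44, b(10) = 36, b(11) = 20, b(12) = 40, b(13) = 28.
Since b(13) = b(1) = 28, the sequence is periodic with period 12.
The value 36 first appears (with j ≥ 2) at b(10).

10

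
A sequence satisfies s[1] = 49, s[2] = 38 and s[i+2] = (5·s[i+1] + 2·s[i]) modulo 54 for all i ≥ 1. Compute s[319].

s[1] = 49; s[2] = 38; s[3] = 18; s[4] = 4; s[5] = 2; s[6] = 18; s[7] = 40; s[8] = 20; s[9] = 18; s[10] = 22; s[11] = 38; s[12] = 18.
Since (s[11], s[12]) = (s[2], s[3]) = (38, 18) (two consecutive terms determine the rest), the sequence is eventually periodic: after a pre-period of length 1 it cycles with period 9.
For i ≥ 2, s[i] depends only on (i - 2) mod 9. (319 - 2) mod 9 = 2, so s[319] = s[4] = 4.

4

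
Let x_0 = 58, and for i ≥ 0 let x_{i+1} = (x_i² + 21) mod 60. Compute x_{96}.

22

Computing terms: x_0 = 58; x_1 = 25; x_2 = 46; x_3 = 37; x_4 = 10; x_5 = 1; x_6 = 22; x_7 = 25.
Since x_7 = x_1 = 25, the sequence is eventually periodic: after a pre-period of length 1 it cycles with period 6.
For i ≥ 1, x_i depends only on (i - 1) mod 6. (96 - 1) mod 6 = 5, so x_{96} = x_6 = 22.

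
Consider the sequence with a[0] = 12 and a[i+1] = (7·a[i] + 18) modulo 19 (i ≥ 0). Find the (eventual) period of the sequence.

3

We have a[0] = 12,  a[1] = 7,  a[2] = 10,  a[3] = 12.
The sequence repeats with period 3.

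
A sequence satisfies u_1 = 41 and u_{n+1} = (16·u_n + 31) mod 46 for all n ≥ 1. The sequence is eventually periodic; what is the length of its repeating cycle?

Computing terms: u_1 = 41, u_2 = 43, u_3 = 29, u_4 = 35, u_5 = 39, u_6 = 11, u_7 = 23, u_8 = 31, u_9 = 21, u_{10} = 45, u_{11} = 15, u_{12} = 41.
The sequence repeats with period 11.

11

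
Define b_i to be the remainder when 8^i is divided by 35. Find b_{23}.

b_0 = 1, b_1 = 8, b_2 = 29, b_3 = 22, b_4 = 1.
Since b_4 = b_0 = 1, the sequence is periodic with period 4.
So b_{23} = b_{0 + ((23-0) mod 4)} = b_3 = 22.

22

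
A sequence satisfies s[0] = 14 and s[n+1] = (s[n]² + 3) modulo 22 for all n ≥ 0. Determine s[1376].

4

Listing terms: s[0] = 14,  s[1] = 1,  s[2] = 4,  s[3] = 19,  s[4] = 12,  s[5] = 15,  s[6] = 8,  s[7] = 1.
Since s[7] = s[1] = 1, the sequence is eventually periodic: after a pre-period of length 1 it cycles with period 6.
For n ≥ 1, s[n] depends only on (n - 1) mod 6. (1376 - 1) mod 6 = 1, so s[1376] = s[2] = 4.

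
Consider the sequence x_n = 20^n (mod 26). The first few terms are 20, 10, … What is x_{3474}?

We have x_1 = 20, x_2 = 10, x_3 = 18, x_4 = 22, x_5 = 24, x_6 = 12, x_7 = 6, x_8 = 16, x_9 = 8, x_{10} = 4, x_{11} = 2, x_{12} = 14, x_{13} = 20.
Since x_{13} = x_1 = 20, the sequence is periodic with period 12.
So x_{3474} = x_{1 + ((3474-1) mod 12)} = x_6 = 12.

12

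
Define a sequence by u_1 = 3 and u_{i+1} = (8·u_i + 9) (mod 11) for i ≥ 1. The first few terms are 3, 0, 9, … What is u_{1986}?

7

Computing terms: u_1 = 3, u_2 = 0, u_3 = 9, u_4 = 4, u_5 = 8, u_6 = 7, u_7 = 10, u_8 = 1, u_9 = 6, u_{10} = 2, u_{11} = 3.
Since u_{11} = u_1 = 3, the sequence is periodic with period 10.
So u_{1986} = u_{1 + ((1986-1) mod 10)} = u_6 = 7.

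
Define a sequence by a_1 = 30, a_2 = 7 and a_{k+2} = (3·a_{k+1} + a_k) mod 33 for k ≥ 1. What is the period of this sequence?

8

Listing terms: a_1 = 30,  a_2 = 7,  a_3 = 18,  a_4 = 28,  a_5 = 3,  a_6 = 4,  a_7 = 15,  a_8 = 16,  a_9 = 30,  a_{10} = 7.
Since (a_9, a_{10}) = (a_1, a_2) = (30, 7) (two consecutive terms determine the rest), the sequence is periodic with period 8.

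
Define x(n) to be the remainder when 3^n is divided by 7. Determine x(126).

1

x(1) = 3,  x(2) = 2,  x(3) = 6,  x(4) = 4,  x(5) = 5,  x(6) = 1,  x(7) = 3.
The sequence repeats with period 6.
So x(126) = x(1 + ((126-1) mod 6)) = x(6) = 1.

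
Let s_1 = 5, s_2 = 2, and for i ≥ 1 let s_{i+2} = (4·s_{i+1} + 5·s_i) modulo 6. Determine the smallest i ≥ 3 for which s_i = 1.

5

We have s_1 = 5; s_2 = 2; s_3 = 3; s_4 = 4; s_5 = 1; s_6 = 0; s_7 = 5; s_8 = 2.
Since (s_7, s_8) = (s_1, s_2) = (5, 2) (two consecutive terms determine the rest), the sequence is periodic with period 6.
The value 1 first appears (with i ≥ 3) at s_5.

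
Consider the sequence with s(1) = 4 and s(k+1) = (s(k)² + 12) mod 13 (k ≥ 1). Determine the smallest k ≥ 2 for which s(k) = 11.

s(1) = 4, s(2) = 2, s(3) = 3, s(4) = 8, s(5) = 11, s(6) = 3.
Since s(6) = s(3) = 3, the sequence is eventually periodic: after a pre-period of length 2 it cycles with period 3.
The value 11 first appears (with k ≥ 2) at s(5).

5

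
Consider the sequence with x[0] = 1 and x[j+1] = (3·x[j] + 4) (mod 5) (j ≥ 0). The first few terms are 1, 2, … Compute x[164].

Listing terms: x[0] = 1, x[1] = 2, x[2] = 0, x[3] = 4, x[4] = 1.
The sequence repeats with period 4.
So x[164] = x[0 + ((164-0) mod 4)] = x[0] = 1.

1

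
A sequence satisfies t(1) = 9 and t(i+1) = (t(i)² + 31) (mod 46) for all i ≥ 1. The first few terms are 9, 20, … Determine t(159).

21

t(1) = 9, t(2) = 20, t(3) = 17, t(4) = 44, t(5) = 35, t(6) = 14, t(7) = 43, t(8) = 40, t(9) = 21, t(10) = 12, t(11) = 37, t(12) = 20.
Since t(12) = t(2) = 20, the sequence is eventually periodic: after a pre-period of length 1 it cycles with period 10.
For i ≥ 2, t(i) depends only on (i - 2) mod 10. (159 - 2) mod 10 = 7, so t(159) = t(9) = 21.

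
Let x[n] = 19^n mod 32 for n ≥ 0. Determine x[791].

x[0] = 1, x[1] = 19, x[2] = 9, x[3] = 11, x[4] = 17, x[5] = 3, x[6] = 25, x[7] = 27, x[8] = 1.
The sequence repeats with period 8.
So x[791] = x[0 + ((791-0) mod 8)] = x[7] = 27.

27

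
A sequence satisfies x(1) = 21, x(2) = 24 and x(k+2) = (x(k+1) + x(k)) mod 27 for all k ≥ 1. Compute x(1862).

3

x(1) = 21,  x(2) = 24,  x(3) = 18,  x(4) = 15,  x(5) = 6,  x(6) = 21,  x(7) = 0,  x(8) = 21,  x(9) = 21,  x(10) = 15,  x(11) = 9,  x(12) = 24,  x(13) = 6,  x(14) = 3,  x(15) = 9,  x(16) = 12,  x(17) = 21,  x(18) = 6,  x(19) = 0,  x(20) = 6,  x(21) = 6,  x(22) = 12,  x(23) = 18,  x(24) = 3,  x(25) = 21,  x(26) = 24.
Since (x(25), x(26)) = (x(1), x(2)) = (21, 24) (two consecutive terms determine the rest), the sequence is periodic with period 24.
(1862 - 1) mod 24 = 13, so x(1862) = x(14) = 3.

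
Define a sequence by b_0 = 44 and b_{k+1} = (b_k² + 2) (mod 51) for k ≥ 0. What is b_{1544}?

38

b_0 = 44, b_1 = 0, b_2 = 2, b_3 = 6, b_4 = 38, b_5 = 18, b_6 = 20, b_7 = 45, b_8 = 38.
Since b_8 = b_4 = 38, the sequence is eventually periodic: after a pre-period of length 4 it cycles with period 4.
For k ≥ 4, b_k depends only on (k - 4) mod 4. (1544 - 4) mod 4 = 0, so b_{1544} = b_4 = 38.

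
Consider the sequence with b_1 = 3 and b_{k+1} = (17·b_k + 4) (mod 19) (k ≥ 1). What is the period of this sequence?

9

b_1 = 3, b_2 = 17, b_3 = 8, b_4 = 7, b_5 = 9, b_6 = 5, b_7 = 13, b_8 = 16, b_9 = 10, b_{10} = 3.
Since b_{10} = b_1 = 3, the sequence is periodic with period 9.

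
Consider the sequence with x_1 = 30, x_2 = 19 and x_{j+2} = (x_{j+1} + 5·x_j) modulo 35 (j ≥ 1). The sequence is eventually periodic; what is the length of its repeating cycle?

We have x_1 = 30, x_2 = 19, x_3 = 29, x_4 = 19, x_5 = 24, x_6 = 14, x_7 = 29, x_8 = 29, x_9 = 34, x_{10} = 4, x_{11} = 34, x_{12} = 19, x_{13} = 14, x_{14} = 4, x_{15} = 4, x_{16} = 24, x_{17} = 9, x_{18} = 24, x_{19} = 34, x_{20} = 14, x_{21} = 9, x_{22} = 9, x_{23} = 19, x_{24} = 29.
Since (x_{23}, x_{24}) = (x_2, x_3) = (19, 29) (two consecutive terms determine the rest), the sequence is eventually periodic: after a pre-period of length 1 it cycles with period 21.

21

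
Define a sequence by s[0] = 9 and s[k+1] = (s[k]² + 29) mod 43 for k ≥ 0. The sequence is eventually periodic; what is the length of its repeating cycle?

4

We have s[0] = 9; s[1] = 24; s[2] = 3; s[3] = 38; s[4] = 11; s[5] = 21; s[6] = 40; s[7] = 38.
Since s[7] = s[3] = 38, the sequence is eventually periodic: after a pre-period of length 3 it cycles with period 4.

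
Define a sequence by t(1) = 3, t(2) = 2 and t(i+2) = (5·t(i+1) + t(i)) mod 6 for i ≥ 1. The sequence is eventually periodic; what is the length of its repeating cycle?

Listing terms: t(1) = 3, t(2) = 2, t(3) = 1, t(4) = 1, t(5) = 0, t(6) = 1, t(7) = 5, t(8) = 2, t(9) = 3, t(10) = 5, t(11) = 4, t(12) = 1, t(13) = 3, t(14) = 4, t(15) = 5, t(16) = 5, t(17) = 0, t(18) = 5, t(19) = 1, t(20) = 4, t(21) = 3, t(22) = 1, t(23) = 2, t(24) = 5, t(25) = 3, t(26) = 2.
Since (t(25), t(26)) = (t(1), t(2)) = (3, 2) (two consecutive terms determine the rest), the sequence is periodic with period 24.

24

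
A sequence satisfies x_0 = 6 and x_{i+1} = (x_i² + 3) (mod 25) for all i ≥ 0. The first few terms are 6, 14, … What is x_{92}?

19

We have x_0 = 6, x_1 = 14, x_2 = 24, x_3 = 4, x_4 = 19, x_5 = 14.
Since x_5 = x_1 = 14, the sequence is eventually periodic: after a pre-period of length 1 it cycles with period 4.
For i ≥ 1, x_i depends only on (i - 1) mod 4. (92 - 1) mod 4 = 3, so x_{92} = x_4 = 19.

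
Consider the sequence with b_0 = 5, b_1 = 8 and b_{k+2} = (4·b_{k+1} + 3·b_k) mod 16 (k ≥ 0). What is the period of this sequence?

8

b_0 = 5, b_1 = 8, b_2 = 15, b_3 = 4, b_4 = 13, b_5 = 0, b_6 = 7, b_7 = 12, b_8 = 5, b_9 = 8.
The sequence repeats with period 8.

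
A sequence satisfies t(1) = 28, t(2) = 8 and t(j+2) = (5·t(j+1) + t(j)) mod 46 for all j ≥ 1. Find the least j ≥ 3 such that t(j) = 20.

t(1) = 28; t(2) = 8; t(3) = 22; t(4) = 26; t(5) = 14; t(6) = 4; t(7) = 34; t(8) = 36; t(9) = 30; t(10) = 2; t(11) = 40; t(12) = 18; t(13) = 38; t(14) = 24; t(15) = 20; t(16) = 32; t(17) = 42; t(18) = 12; t(19) = 10; t(20) = 16; t(21) = 44; t(22) = 6; t(23) = 28; t(24) = 8.
The sequence repeats with period 22.
The value 20 first appears (with j ≥ 3) at t(15).

15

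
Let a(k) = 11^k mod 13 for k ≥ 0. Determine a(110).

Computing terms: a(0) = 1,  a(1) = 11,  a(2) = 4,  a(3) = 5,  a(4) = 3,  a(5) = 7,  a(6) = 12,  a(7) = 2,  a(8) = 9,  a(9) = 8,  a(10) = 10,  a(11) = 6,  a(12) = 1.
The sequence repeats with period 12.
(110 - 0) mod 12 = 2, so a(110) = a(2) = 4.

4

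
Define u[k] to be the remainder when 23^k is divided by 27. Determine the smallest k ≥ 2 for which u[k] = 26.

9

We have u[1] = 23,  u[2] = 16,  u[3] = 17,  u[4] = 13,  u[5] = 2,  u[6] = 19,  u[7] = 5,  u[8] = 7,  u[9] = 26,  u[10] = 4,  u[11] = 11,  u[12] = 10,  u[13] = 14,  u[14] = 25,  u[15] = 8,  u[16] = 22,  u[17] = 20,  u[18] = 1,  u[19] = 23.
Since u[19] = u[1] = 23, the sequence is periodic with period 18.
The value 26 first appears (with k ≥ 2) at u[9].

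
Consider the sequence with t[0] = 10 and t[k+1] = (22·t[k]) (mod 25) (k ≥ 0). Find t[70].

15

t[0] = 10,  t[1] = 20,  t[2] = 15,  t[3] = 5,  t[4] = 10.
The sequence repeats with period 4.
So t[70] = t[0 + ((70-0) mod 4)] = t[2] = 15.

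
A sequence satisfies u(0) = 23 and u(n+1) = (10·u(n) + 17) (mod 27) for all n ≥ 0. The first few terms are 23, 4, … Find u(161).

6

We have u(0) = 23,  u(1) = 4,  u(2) = 3,  u(3) = 20,  u(4) = 1,  u(5) = 0,  u(6) = 17,  u(7) = 25,  u(8) = 24,  u(9) = 14,  u(10) = 22,  u(11) = 21,  u(12) = 11,  u(13) = 19,  u(14) = 18,  u(15) = 8,  u(16) = 16,  u(17) = 15,  u(18) = 5,  u(19) = 13,  u(20) = 12,  u(21) = 2,  u(22) = 10,  u(23) = 9,  u(24) = 26,  u(25) = 7,  u(26) = 6,  u(27) = 23.
Since u(27) = u(0) = 23, the sequence is periodic with period 27.
So u(161) = u(0 + ((161-0) mod 27)) = u(26) = 6.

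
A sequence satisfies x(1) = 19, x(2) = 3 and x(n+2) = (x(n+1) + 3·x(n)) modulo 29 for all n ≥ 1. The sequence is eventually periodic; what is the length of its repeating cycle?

7

Computing terms: x(1) = 19; x(2) = 3; x(3) = 2; x(4) = 11; x(5) = 17; x(6) = 21; x(7) = 14; x(8) = 19; x(9) = 3.
Since (x(8), x(9)) = (x(1), x(2)) = (19, 3) (two consecutive terms determine the rest), the sequence is periodic with period 7.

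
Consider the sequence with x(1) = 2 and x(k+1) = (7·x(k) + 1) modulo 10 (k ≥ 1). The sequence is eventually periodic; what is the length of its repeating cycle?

4

Listing terms: x(1) = 2,  x(2) = 5,  x(3) = 6,  x(4) = 3,  x(5) = 2.
The sequence repeats with period 4.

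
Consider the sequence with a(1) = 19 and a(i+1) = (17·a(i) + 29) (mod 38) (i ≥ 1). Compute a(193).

Listing terms: a(1) = 19, a(2) = 10, a(3) = 9, a(4) = 30, a(5) = 7, a(6) = 34, a(7) = 37, a(8) = 12, a(9) = 5, a(10) = 0, a(11) = 29, a(12) = 28, a(13) = 11, a(14) = 26, a(15) = 15, a(16) = 18, a(17) = 31, a(18) = 24, a(19) = 19.
Since a(19) = a(1) = 19, the sequence is periodic with period 18.
(193 - 1) mod 18 = 12, so a(193) = a(13) = 11.

11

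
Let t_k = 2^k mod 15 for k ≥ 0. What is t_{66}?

We have t_0 = 1; t_1 = 2; t_2 = 4; t_3 = 8; t_4 = 1.
Since t_4 = t_0 = 1, the sequence is periodic with period 4.
(66 - 0) mod 4 = 2, so t_{66} = t_2 = 4.

4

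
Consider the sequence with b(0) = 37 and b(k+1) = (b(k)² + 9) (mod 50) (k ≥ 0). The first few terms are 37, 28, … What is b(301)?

28

We have b(0) = 37,  b(1) = 28,  b(2) = 43,  b(3) = 8,  b(4) = 23,  b(5) = 38,  b(6) = 3,  b(7) = 18,  b(8) = 33,  b(9) = 48,  b(10) = 13,  b(11) = 28.
Since b(11) = b(1) = 28, the sequence is eventually periodic: after a pre-period of length 1 it cycles with period 10.
For k ≥ 1, b(k) depends only on (k - 1) mod 10. (301 - 1) mod 10 = 0, so b(301) = b(1) = 28.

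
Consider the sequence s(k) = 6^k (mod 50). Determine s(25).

26

Computing terms: s(0) = 1,  s(1) = 6,  s(2) = 36,  s(3) = 16,  s(4) = 46,  s(5) = 26,  s(6) = 6.
Since s(6) = s(1) = 6, the sequence is eventually periodic: after a pre-period of length 1 it cycles with period 5.
For k ≥ 1, s(k) depends only on (k - 1) mod 5. (25 - 1) mod 5 = 4, so s(25) = s(5) = 26.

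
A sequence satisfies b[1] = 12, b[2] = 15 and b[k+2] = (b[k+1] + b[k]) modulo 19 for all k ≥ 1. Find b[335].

b[1] = 12; b[2] = 15; b[3] = 8; b[4] = 4; b[5] = 12; b[6] = 16; b[7] = 9; b[8] = 6; b[9] = 15; b[10] = 2; b[11] = 17; b[12] = 0; b[13] = 17; b[14] = 17; b[15] = 15; b[16] = 13; b[17] = 9; b[18] = 3; b[19] = 12; b[20] = 15.
The sequence repeats with period 18.
So b[335] = b[1 + ((335-1) mod 18)] = b[11] = 17.

17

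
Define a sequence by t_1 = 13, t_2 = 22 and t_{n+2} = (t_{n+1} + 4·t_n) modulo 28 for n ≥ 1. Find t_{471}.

6

Computing terms: t_1 = 13, t_2 = 22, t_3 = 18, t_4 = 22, t_5 = 10, t_6 = 14, t_7 = 26, t_8 = 26, t_9 = 18, t_{10} = 10, t_{11} = 26, t_{12} = 10, t_{13} = 2, t_{14} = 14, t_{15} = 22, t_{16} = 22, t_{17} = 26, t_{18} = 2, t_{19} = 22, t_{20} = 2, t_{21} = 6, t_{22} = 14, t_{23} = 10, t_{24} = 10, t_{25} = 22, t_{26} = 6, t_{27} = 10, t_{28} = 6, t_{29} = 18, t_{30} = 14, t_{31} = 2, t_{32} = 2, t_{33} = 10, t_{34} = 18, t_{35} = 2, t_{36} = 18, t_{37} = 26, t_{38} = 14, t_{39} = 6, t_{40} = 6, t_{41} = 2, t_{42} = 26, t_{43} = 6, t_{44} = 26, t_{45} = 22, t_{46} = 14, t_{47} = 18, t_{48} = 18, t_{49} = 6, t_{50} = 22, t_{51} = 18.
Since (t_{50}, t_{51}) = (t_2, t_3) = (22, 18) (two consecutive terms determine the rest), the sequence is eventually periodic: after a pre-period of length 1 it cycles with period 48.
For n ≥ 2, t_n depends only on (n - 2) mod 48. (471 - 2) mod 48 = 37, so t_{471} = t_{39} = 6.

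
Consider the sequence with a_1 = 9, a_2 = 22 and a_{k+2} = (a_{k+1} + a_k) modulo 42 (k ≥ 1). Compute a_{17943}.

11

Listing terms: a_1 = 9,  a_2 = 22,  a_3 = 31,  a_4 = 11,  a_5 = 0,  a_6 = 11,  a_7 = 11,  a_8 = 22,  a_9 = 33,  a_{10} = 13,  a_{11} = 4,  a_{12} = 17,  a_{13} = 21,  a_{14} = 38,  a_{15} = 17,  a_{16} = 13,  a_{17} = 30,  a_{18} = 1,  a_{19} = 31,  a_{20} = 32,  a_{21} = 21,  a_{22} = 11,  a_{23} = 32,  a_{24} = 1,  a_{25} = 33,  a_{26} = 34,  a_{27} = 25,  a_{28} = 17,  a_{29} = 0,  a_{30} = 17,  a_{31} = 17,  a_{32} = 34,  a_{33} = 9,  a_{34} = 1,  a_{35} = 10,  a_{36} = 11,  a_{37} = 21,  a_{38} = 32,  a_{39} = 11,  a_{40} = 1,  a_{41} = 12,  a_{42} = 13,  a_{43} = 25,  a_{44} = 38,  a_{45} = 21,  a_{46} = 17,  a_{47} = 38,  a_{48} = 13,  a_{49} = 9,  a_{50} = 22.
The sequence repeats with period 48.
So a_{17943} = a_{1 + ((17943-1) mod 48)} = a_{39} = 11.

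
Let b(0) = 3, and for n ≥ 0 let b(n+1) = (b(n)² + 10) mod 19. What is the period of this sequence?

We have b(0) = 3,  b(1) = 0,  b(2) = 10,  b(3) = 15,  b(4) = 7,  b(5) = 2,  b(6) = 14,  b(7) = 16,  b(8) = 0.
Since b(8) = b(1) = 0, the sequence is eventually periodic: after a pre-period of length 1 it cycles with period 7.

7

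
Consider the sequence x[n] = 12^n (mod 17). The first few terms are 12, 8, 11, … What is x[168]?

Computing terms: x[1] = 12,  x[2] = 8,  x[3] = 11,  x[4] = 13,  x[5] = 3,  x[6] = 2,  x[7] = 7,  x[8] = 16,  x[9] = 5,  x[10] = 9,  x[11] = 6,  x[12] = 4,  x[13] = 14,  x[14] = 15,  x[15] = 10,  x[16] = 1,  x[17] = 12.
The sequence repeats with period 16.
So x[168] = x[1 + ((168-1) mod 16)] = x[8] = 16.

16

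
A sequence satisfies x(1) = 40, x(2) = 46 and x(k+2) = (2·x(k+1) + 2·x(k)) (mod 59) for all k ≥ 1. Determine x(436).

Computing terms: x(1) = 40; x(2) = 46; x(3) = 54; x(4) = 23; x(5) = 36; x(6) = 0; x(7) = 13; x(8) = 26; x(9) = 19; x(10) = 31; x(11) = 41; x(12) = 26; x(13) = 16; x(14) = 25; x(15) = 23; x(16) = 37; x(17) = 2; x(18) = 19; x(19) = 42; x(20) = 4; x(21) = 33; x(22) = 15; x(23) = 37; x(24) = 45; x(25) = 46; x(26) = 5; x(27) = 43; x(28) = 37; x(29) = 42; x(30) = 40; x(31) = 46.
The sequence repeats with period 29.
(436 - 1) mod 29 = 0, so x(436) = x(1) = 40.

40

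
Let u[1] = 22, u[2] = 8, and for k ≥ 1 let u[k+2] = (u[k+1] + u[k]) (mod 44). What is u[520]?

We have u[1] = 22, u[2] = 8, u[3] = 30, u[4] = 38, u[5] = 24, u[6] = 18, u[7] = 42, u[8] = 16, u[9] = 14, u[10] = 30, u[11] = 0, u[12] = 30, u[13] = 30, u[14] = 16, u[15] = 2, u[16] = 18, u[17] = 20, u[18] = 38, u[19] = 14, u[20] = 8, u[21] = 22, u[22] = 30, u[23] = 8, u[24] = 38, u[25] = 2, u[26] = 40, u[27] = 42, u[28] = 38, u[29] = 36, u[30] = 30, u[31] = 22, u[32] = 8.
The sequence repeats with period 30.
So u[520] = u[1 + ((520-1) mod 30)] = u[10] = 30.

30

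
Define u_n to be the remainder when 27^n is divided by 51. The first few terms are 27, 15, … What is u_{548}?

21

We have u_1 = 27; u_2 = 15; u_3 = 48; u_4 = 21; u_5 = 6; u_6 = 9; u_7 = 39; u_8 = 33; u_9 = 24; u_{10} = 36; u_{11} = 3; u_{12} = 30; u_{13} = 45; u_{14} = 42; u_{15} = 12; u_{16} = 18; u_{17} = 27.
The sequence repeats with period 16.
So u_{548} = u_{1 + ((548-1) mod 16)} = u_4 = 21.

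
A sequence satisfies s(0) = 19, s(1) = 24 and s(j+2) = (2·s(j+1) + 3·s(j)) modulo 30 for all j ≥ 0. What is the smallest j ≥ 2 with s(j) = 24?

5

We have s(0) = 19; s(1) = 24; s(2) = 15; s(3) = 12; s(4) = 9; s(5) = 24; s(6) = 15.
Since (s(5), s(6)) = (s(1), s(2)) = (24, 15) (two consecutive terms determine the rest), the sequence is eventually periodic: after a pre-period of length 1 it cycles with period 4.
The value 24 next appears (with j ≥ 2) at s(5).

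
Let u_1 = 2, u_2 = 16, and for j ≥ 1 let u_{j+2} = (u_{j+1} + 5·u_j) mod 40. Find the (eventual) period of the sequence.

We have u_1 = 2,  u_2 = 16,  u_3 = 26,  u_4 = 26,  u_5 = 36,  u_6 = 6,  u_7 = 26,  u_8 = 16,  u_9 = 26.
Since (u_8, u_9) = (u_2, u_3) = (16, 26) (two consecutive terms determine the rest), the sequence is eventually periodic: after a pre-period of length 1 it cycles with period 6.

6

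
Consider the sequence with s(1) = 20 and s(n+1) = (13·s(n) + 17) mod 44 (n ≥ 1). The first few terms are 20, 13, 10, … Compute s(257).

8

s(1) = 20; s(2) = 13; s(3) = 10; s(4) = 15; s(5) = 36; s(6) = 1; s(7) = 30; s(8) = 11; s(9) = 28; s(10) = 29; s(11) = 42; s(12) = 35; s(13) = 32; s(14) = 37; s(15) = 14; s(16) = 23; s(17) = 8; s(18) = 33; s(19) = 6; s(20) = 7; s(21) = 20.
Since s(21) = s(1) = 20, the sequence is periodic with period 20.
So s(257) = s(1 + ((257-1) mod 20)) = s(17) = 8.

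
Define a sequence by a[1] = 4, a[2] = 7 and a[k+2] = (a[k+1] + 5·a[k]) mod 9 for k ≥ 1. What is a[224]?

4

Listing terms: a[1] = 4,  a[2] = 7,  a[3] = 0,  a[4] = 8,  a[5] = 8,  a[6] = 3,  a[7] = 7,  a[8] = 4,  a[9] = 3,  a[10] = 5,  a[11] = 2,  a[12] = 0,  a[13] = 1,  a[14] = 1,  a[15] = 6,  a[16] = 2,  a[17] = 5,  a[18] = 6,  a[19] = 4,  a[20] = 7.
The sequence repeats with period 18.
(224 - 1) mod 18 = 7, so a[224] = a[8] = 4.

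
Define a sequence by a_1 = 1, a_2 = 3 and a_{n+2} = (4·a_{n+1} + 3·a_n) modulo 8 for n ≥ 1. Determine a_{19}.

a_1 = 1, a_2 = 3, a_3 = 7, a_4 = 5, a_5 = 1, a_6 = 3.
Since (a_5, a_6) = (a_1, a_2) = (1, 3) (two consecutive terms determine the rest), the sequence is periodic with period 4.
So a_{19} = a_{1 + ((19-1) mod 4)} = a_3 = 7.

7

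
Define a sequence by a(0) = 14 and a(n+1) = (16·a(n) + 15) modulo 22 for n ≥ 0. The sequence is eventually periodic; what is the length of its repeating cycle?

5

a(0) = 14; a(1) = 19; a(2) = 11; a(3) = 15; a(4) = 13; a(5) = 3; a(6) = 19.
Since a(6) = a(1) = 19, the sequence is eventually periodic: after a pre-period of length 1 it cycles with period 5.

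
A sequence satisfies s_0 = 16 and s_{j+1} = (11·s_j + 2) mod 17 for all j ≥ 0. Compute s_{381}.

1

Computing terms: s_0 = 16, s_1 = 8, s_2 = 5, s_3 = 6, s_4 = 0, s_5 = 2, s_6 = 7, s_7 = 11, s_8 = 4, s_9 = 12, s_{10} = 15, s_{11} = 14, s_{12} = 3, s_{13} = 1, s_{14} = 13, s_{15} = 9, s_{16} = 16.
Since s_{16} = s_0 = 16, the sequence is periodic with period 16.
So s_{381} = s_{0 + ((381-0) mod 16)} = s_{13} = 1.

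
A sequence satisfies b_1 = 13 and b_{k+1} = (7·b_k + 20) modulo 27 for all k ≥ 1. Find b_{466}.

Computing terms: b_1 = 13,  b_2 = 3,  b_3 = 14,  b_4 = 10,  b_5 = 9,  b_6 = 2,  b_7 = 7,  b_8 = 15,  b_9 = 17,  b_{10} = 4,  b_{11} = 21,  b_{12} = 5,  b_{13} = 1,  b_{14} = 0,  b_{15} = 20,  b_{16} = 25,  b_{17} = 6,  b_{18} = 8,  b_{19} = 22,  b_{20} = 12,  b_{21} = 23,  b_{22} = 19,  b_{23} = 18,  b_{24} = 11,  b_{25} = 16,  b_{26} = 24,  b_{27} = 26,  b_{28} = 13.
Since b_{28} = b_1 = 13, the sequence is periodic with period 27.
So b_{466} = b_{1 + ((466-1) mod 27)} = b_7 = 7.

7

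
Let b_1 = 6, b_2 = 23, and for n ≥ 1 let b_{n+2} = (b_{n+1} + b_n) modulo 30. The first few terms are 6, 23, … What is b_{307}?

14

Computing terms: b_1 = 6, b_2 = 23, b_3 = 29, b_4 = 22, b_5 = 21, b_6 = 13, b_7 = 4, b_8 = 17, b_9 = 21, b_{10} = 8, b_{11} = 29, b_{12} = 7, b_{13} = 6, b_{14} = 13, b_{15} = 19, b_{16} = 2, b_{17} = 21, b_{18} = 23, b_{19} = 14, b_{20} = 7, b_{21} = 21, b_{22} = 28, b_{23} = 19, b_{24} = 17, b_{25} = 6, b_{26} = 23.
Since (b_{25}, b_{26}) = (b_1, b_2) = (6, 23) (two consecutive terms determine the rest), the sequence is periodic with period 24.
So b_{307} = b_{1 + ((307-1) mod 24)} = b_{19} = 14.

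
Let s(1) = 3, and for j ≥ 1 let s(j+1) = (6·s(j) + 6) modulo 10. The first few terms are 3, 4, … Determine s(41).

We have s(1) = 3, s(2) = 4, s(3) = 0, s(4) = 6, s(5) = 2, s(6) = 8, s(7) = 4.
Since s(7) = s(2) = 4, the sequence is eventually periodic: after a pre-period of length 1 it cycles with period 5.
For j ≥ 2, s(j) depends only on (j - 2) mod 5. (41 - 2) mod 5 = 4, so s(41) = s(6) = 8.

8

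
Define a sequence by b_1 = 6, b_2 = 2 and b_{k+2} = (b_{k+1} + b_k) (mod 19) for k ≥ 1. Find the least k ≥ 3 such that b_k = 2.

Listing terms: b_1 = 6; b_2 = 2; b_3 = 8; b_4 = 10; b_5 = 18; b_6 = 9; b_7 = 8; b_8 = 17; b_9 = 6; b_{10} = 4; b_{11} = 10; b_{12} = 14; b_{13} = 5; b_{14} = 0; b_{15} = 5; b_{16} = 5; b_{17} = 10; b_{18} = 15; b_{19} = 6; b_{20} = 2.
Since (b_{19}, b_{20}) = (b_1, b_2) = (6, 2) (two consecutive terms determine the rest), the sequence is periodic with period 18.
The value 2 next appears (with k ≥ 3) at b_{20}.

20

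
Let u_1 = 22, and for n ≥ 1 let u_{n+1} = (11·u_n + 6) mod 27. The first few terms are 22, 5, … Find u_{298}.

20

Listing terms: u_1 = 22, u_2 = 5, u_3 = 7, u_4 = 2, u_5 = 1, u_6 = 17, u_7 = 4, u_8 = 23, u_9 = 16, u_{10} = 20, u_{11} = 10, u_{12} = 8, u_{13} = 13, u_{14} = 14, u_{15} = 25, u_{16} = 11, u_{17} = 19, u_{18} = 26, u_{19} = 22.
Since u_{19} = u_1 = 22, the sequence is periodic with period 18.
(298 - 1) mod 18 = 9, so u_{298} = u_{10} = 20.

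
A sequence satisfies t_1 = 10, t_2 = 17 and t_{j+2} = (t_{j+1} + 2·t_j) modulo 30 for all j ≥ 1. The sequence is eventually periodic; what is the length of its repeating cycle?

We have t_1 = 10,  t_2 = 17,  t_3 = 7,  t_4 = 11,  t_5 = 25,  t_6 = 17,  t_7 = 7.
Since (t_6, t_7) = (t_2, t_3) = (17, 7) (two consecutive terms determine the rest), the sequence is eventually periodic: after a pre-period of length 1 it cycles with period 4.

4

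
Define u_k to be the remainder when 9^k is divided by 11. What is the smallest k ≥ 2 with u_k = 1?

We have u_1 = 9, u_2 = 4, u_3 = 3, u_4 = 5, u_5 = 1, u_6 = 9.
The sequence repeats with period 5.
The value 1 first appears (with k ≥ 2) at u_5.

5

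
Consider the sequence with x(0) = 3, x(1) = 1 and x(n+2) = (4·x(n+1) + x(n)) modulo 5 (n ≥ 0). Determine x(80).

3

x(0) = 3,  x(1) = 1,  x(2) = 2,  x(3) = 4,  x(4) = 3,  x(5) = 1.
The sequence repeats with period 4.
(80 - 0) mod 4 = 0, so x(80) = x(0) = 3.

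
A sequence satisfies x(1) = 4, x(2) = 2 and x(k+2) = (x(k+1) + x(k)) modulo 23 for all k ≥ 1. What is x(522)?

11

x(1) = 4; x(2) = 2; x(3) = 6; x(4) = 8; x(5) = 14; x(6) = 22; x(7) = 13; x(8) = 12; x(9) = 2; x(10) = 14; x(11) = 16; x(12) = 7; x(13) = 0; x(14) = 7; x(15) = 7; x(16) = 14; x(17) = 21; x(18) = 12; x(19) = 10; x(20) = 22; x(21) = 9; x(22) = 8; x(23) = 17; x(24) = 2; x(25) = 19; x(26) = 21; x(27) = 17; x(28) = 15; x(29) = 9; x(30) = 1; x(31) = 10; x(32) = 11; x(33) = 21; x(34) = 9; x(35) = 7; x(36) = 16; x(37) = 0; x(38) = 16; x(39) = 16; x(40) = 9; x(41) = 2; x(42) = 11; x(43) = 13; x(44) = 1; x(45) = 14; x(46) = 15; x(47) = 6; x(48) = 21; x(49) = 4; x(50) = 2.
The sequence repeats with period 48.
So x(522) = x(1 + ((522-1) mod 48)) = x(42) = 11.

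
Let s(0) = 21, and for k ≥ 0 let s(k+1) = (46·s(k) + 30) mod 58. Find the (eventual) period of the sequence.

Listing terms: s(0) = 21, s(1) = 10, s(2) = 26, s(3) = 8, s(4) = 50, s(5) = 10.
Since s(5) = s(1) = 10, the sequence is eventually periodic: after a pre-period of length 1 it cycles with period 4.

4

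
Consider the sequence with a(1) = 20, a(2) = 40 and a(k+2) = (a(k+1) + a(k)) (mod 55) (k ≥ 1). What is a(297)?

35

Listing terms: a(1) = 20,  a(2) = 40,  a(3) = 5,  a(4) = 45,  a(5) = 50,  a(6) = 40,  a(7) = 35,  a(8) = 20,  a(9) = 0,  a(10) = 20,  a(11) = 20,  a(12) = 40.
The sequence repeats with period 10.
(297 - 1) mod 10 = 6, so a(297) = a(7) = 35.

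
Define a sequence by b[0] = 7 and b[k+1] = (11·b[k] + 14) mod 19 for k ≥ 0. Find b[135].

b[0] = 7,  b[1] = 15,  b[2] = 8,  b[3] = 7.
The sequence repeats with period 3.
So b[135] = b[0 + ((135-0) mod 3)] = b[0] = 7.

7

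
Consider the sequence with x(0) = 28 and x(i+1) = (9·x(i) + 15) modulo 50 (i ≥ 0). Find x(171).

17

We have x(0) = 28; x(1) = 17; x(2) = 18; x(3) = 27; x(4) = 8; x(5) = 37; x(6) = 48; x(7) = 47; x(8) = 38; x(9) = 7; x(10) = 28.
Since x(10) = x(0) = 28, the sequence is periodic with period 10.
So x(171) = x(0 + ((171-0) mod 10)) = x(1) = 17.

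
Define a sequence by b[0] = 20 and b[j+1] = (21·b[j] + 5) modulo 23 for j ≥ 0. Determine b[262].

Listing terms: b[0] = 20,  b[1] = 11,  b[2] = 6,  b[3] = 16,  b[4] = 19,  b[5] = 13,  b[6] = 2,  b[7] = 1,  b[8] = 3,  b[9] = 22,  b[10] = 7,  b[11] = 14,  b[12] = 0,  b[13] = 5,  b[14] = 18,  b[15] = 15,  b[16] = 21,  b[17] = 9,  b[18] = 10,  b[19] = 8,  b[20] = 12,  b[21] = 4,  b[22] = 20.
Since b[22] = b[0] = 20, the sequence is periodic with period 22.
(262 - 0) mod 22 = 20, so b[262] = b[20] = 12.

12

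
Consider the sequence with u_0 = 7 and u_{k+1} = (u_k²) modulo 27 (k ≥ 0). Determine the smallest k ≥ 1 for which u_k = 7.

Computing terms: u_0 = 7, u_1 = 22, u_2 = 25, u_3 = 4, u_4 = 16, u_5 = 13, u_6 = 7.
Since u_6 = u_0 = 7, the sequence is periodic with period 6.
The value 7 next appears (with k ≥ 1) at u_6.

6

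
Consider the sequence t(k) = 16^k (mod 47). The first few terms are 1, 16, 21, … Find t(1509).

37

Listing terms: t(0) = 1, t(1) = 16, t(2) = 21, t(3) = 7, t(4) = 18, t(5) = 6, t(6) = 2, t(7) = 32, t(8) = 42, t(9) = 14, t(10) = 36, t(11) = 12, t(12) = 4, t(13) = 17, t(14) = 37, t(15) = 28, t(16) = 25, t(17) = 24, t(18) = 8, t(19) = 34, t(20) = 27, t(21) = 9, t(22) = 3, t(23) = 1.
Since t(23) = t(0) = 1, the sequence is periodic with period 23.
So t(1509) = t(0 + ((1509-0) mod 23)) = t(14) = 37.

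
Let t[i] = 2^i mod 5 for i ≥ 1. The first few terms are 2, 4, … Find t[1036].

1

Listing terms: t[1] = 2, t[2] = 4, t[3] = 3, t[4] = 1, t[5] = 2.
Since t[5] = t[1] = 2, the sequence is periodic with period 4.
So t[1036] = t[1 + ((1036-1) mod 4)] = t[4] = 1.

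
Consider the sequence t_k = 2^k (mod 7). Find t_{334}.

2

We have t_0 = 1,  t_1 = 2,  t_2 = 4,  t_3 = 1.
Since t_3 = t_0 = 1, the sequence is periodic with period 3.
(334 - 0) mod 3 = 1, so t_{334} = t_1 = 2.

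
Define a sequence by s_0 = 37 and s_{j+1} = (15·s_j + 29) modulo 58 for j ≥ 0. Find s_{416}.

Listing terms: s_0 = 37,  s_1 = 4,  s_2 = 31,  s_3 = 30,  s_4 = 15,  s_5 = 22,  s_6 = 11,  s_7 = 20,  s_8 = 39,  s_9 = 34,  s_{10} = 17,  s_{11} = 52,  s_{12} = 55,  s_{13} = 42,  s_{14} = 21,  s_{15} = 54,  s_{16} = 27,  s_{17} = 28,  s_{18} = 43,  s_{19} = 36,  s_{20} = 47,  s_{21} = 38,  s_{22} = 19,  s_{23} = 24,  s_{24} = 41,  s_{25} = 6,  s_{26} = 3,  s_{27} = 16,  s_{28} = 37.
Since s_{28} = s_0 = 37, the sequence is periodic with period 28.
(416 - 0) mod 28 = 24, so s_{416} = s_{24} = 41.

41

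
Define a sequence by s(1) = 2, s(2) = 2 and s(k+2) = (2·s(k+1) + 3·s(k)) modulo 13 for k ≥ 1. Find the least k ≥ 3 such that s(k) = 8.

6

s(1) = 2; s(2) = 2; s(3) = 10; s(4) = 0; s(5) = 4; s(6) = 8; s(7) = 2; s(8) = 2.
Since (s(7), s(8)) = (s(1), s(2)) = (2, 2) (two consecutive terms determine the rest), the sequence is periodic with period 6.
The value 8 first appears (with k ≥ 3) at s(6).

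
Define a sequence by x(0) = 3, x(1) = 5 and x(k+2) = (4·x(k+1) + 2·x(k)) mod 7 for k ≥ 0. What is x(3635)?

4

Computing terms: x(0) = 3; x(1) = 5; x(2) = 5; x(3) = 2; x(4) = 4; x(5) = 6; x(6) = 4; x(7) = 0; x(8) = 1; x(9) = 4; x(10) = 4; x(11) = 3; x(12) = 6; x(13) = 2; x(14) = 6; x(15) = 0; x(16) = 5; x(17) = 6; x(18) = 6; x(19) = 1; x(20) = 2; x(21) = 3; x(22) = 2; x(23) = 0; x(24) = 4; x(25) = 2; x(26) = 2; x(27) = 5; x(28) = 3; x(29) = 1; x(30) = 3; x(31) = 0; x(32) = 6; x(33) = 3; x(34) = 3; x(35) = 4; x(36) = 1; x(37) = 5; x(38) = 1; x(39) = 0; x(40) = 2; x(41) = 1; x(42) = 1; x(43) = 6; x(44) = 5; x(45) = 4; x(46) = 5; x(47) = 0; x(48) = 3; x(49) = 5.
The sequence repeats with period 48.
(3635 - 0) mod 48 = 35, so x(3635) = x(35) = 4.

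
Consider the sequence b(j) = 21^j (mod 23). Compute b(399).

b(0) = 1; b(1) = 21; b(2) = 4; b(3) = 15; b(4) = 16; b(5) = 14; b(6) = 18; b(7) = 10; b(8) = 3; b(9) = 17; b(10) = 12; b(11) = 22; b(12) = 2; b(13) = 19; b(14) = 8; b(15) = 7; b(16) = 9; b(17) = 5; b(18) = 13; b(19) = 20; b(20) = 6; b(21) = 11; b(22) = 1.
The sequence repeats with period 22.
So b(399) = b(0 + ((399-0) mod 22)) = b(3) = 15.

15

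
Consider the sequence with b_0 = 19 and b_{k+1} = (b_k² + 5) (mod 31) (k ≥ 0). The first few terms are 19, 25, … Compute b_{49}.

Listing terms: b_0 = 19, b_1 = 25, b_2 = 10, b_3 = 12, b_4 = 25.
Since b_4 = b_1 = 25, the sequence is eventually periodic: after a pre-period of length 1 it cycles with period 3.
For k ≥ 1, b_k depends only on (k - 1) mod 3. (49 - 1) mod 3 = 0, so b_{49} = b_1 = 25.

25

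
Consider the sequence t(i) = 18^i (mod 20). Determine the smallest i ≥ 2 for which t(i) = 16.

Listing terms: t(1) = 18; t(2) = 4; t(3) = 12; t(4) = 16; t(5) = 8; t(6) = 4.
Since t(6) = t(2) = 4, the sequence is eventually periodic: after a pre-period of length 1 it cycles with period 4.
The value 16 first appears (with i ≥ 2) at t(4).

4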